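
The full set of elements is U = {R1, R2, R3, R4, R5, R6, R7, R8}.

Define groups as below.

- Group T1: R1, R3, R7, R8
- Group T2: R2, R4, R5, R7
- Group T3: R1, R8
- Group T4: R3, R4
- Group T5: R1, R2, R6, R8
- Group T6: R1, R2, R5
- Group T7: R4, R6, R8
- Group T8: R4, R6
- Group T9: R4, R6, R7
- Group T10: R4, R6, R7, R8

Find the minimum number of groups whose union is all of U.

T1 and T2 and T8 together: T1 ∪ T2 ∪ T8 = {R1, R2, R3, R4, R5, R6, R7, R8} — every element is covered.
No 2 of the 10 groups cover everything (all 45 combinations miss at least one element), so 3 is optimal.

3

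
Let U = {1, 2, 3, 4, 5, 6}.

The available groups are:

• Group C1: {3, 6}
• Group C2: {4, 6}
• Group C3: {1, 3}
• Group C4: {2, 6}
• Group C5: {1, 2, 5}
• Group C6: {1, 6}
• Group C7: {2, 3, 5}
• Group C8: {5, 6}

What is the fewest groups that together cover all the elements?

3

C2, C3, and C5 cover everything between them: the union {1, 2, 3, 4, 5, 6} is all of U.
Only C2 contains 4, so C2 is forced; the remaining 4 elements need at least 2 more groups (each remaining group adds at most 3) — so at least 3 groups are needed, and 3 is optimal.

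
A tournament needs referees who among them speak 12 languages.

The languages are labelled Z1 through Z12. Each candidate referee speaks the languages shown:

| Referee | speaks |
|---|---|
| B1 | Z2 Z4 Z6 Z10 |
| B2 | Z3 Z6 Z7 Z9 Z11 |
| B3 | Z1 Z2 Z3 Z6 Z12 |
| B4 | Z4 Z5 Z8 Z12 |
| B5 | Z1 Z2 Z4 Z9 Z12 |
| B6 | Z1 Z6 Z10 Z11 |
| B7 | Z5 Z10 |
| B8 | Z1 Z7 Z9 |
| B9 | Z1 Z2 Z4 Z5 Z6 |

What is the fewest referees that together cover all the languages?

4

B1 and B2 and B4 and B9 together: B1 ∪ B2 ∪ B4 ∪ B9 = {Z1, Z2, Z3, Z4, Z5, Z6, Z7, Z8, Z9, Z10, Z11, Z12} — every language is covered.
No 3 of the 9 referees cover everything (all 84 combinations miss at least one language), so 4 is optimal.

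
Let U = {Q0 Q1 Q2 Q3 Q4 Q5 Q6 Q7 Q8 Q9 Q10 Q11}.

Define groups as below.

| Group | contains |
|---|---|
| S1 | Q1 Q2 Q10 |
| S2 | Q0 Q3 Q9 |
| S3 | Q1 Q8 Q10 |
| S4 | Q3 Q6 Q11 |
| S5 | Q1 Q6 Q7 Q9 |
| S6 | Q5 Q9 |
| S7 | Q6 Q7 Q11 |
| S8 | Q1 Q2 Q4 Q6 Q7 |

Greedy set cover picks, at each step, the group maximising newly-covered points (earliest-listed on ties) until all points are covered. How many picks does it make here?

Greedy: pick S8 (covers 5 new) → pick S2 (covers 3 new) → pick S3 (covers 2 new) → pick S4 (covers 1 new) → pick S6 (covers 1 new). Total picks: 5.

5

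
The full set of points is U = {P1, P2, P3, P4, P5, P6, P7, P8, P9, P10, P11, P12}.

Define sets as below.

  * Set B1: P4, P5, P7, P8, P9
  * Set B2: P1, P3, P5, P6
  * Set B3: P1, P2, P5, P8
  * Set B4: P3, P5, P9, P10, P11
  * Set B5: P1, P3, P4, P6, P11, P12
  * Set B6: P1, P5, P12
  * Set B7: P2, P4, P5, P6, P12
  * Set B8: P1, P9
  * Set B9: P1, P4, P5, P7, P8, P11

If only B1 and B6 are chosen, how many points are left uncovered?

5

Union of B1, B6 = {P1, P4, P5, P7, P8, P9, P12}.
Not covered: P2, P3, P6, P10, P11 — 5 points.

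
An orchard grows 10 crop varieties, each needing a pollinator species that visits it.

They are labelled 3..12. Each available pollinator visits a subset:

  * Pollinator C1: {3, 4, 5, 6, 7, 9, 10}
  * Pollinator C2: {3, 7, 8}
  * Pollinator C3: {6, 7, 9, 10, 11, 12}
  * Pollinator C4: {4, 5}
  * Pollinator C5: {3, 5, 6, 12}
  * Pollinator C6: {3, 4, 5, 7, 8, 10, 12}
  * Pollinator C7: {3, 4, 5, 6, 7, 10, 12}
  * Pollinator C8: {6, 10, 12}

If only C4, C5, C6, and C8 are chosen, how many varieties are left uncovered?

2

Union of C4, C5, C6, C8 = {3, 4, 5, 6, 7, 8, 10, 12}.
Not covered: 9, 11 — 2 varieties.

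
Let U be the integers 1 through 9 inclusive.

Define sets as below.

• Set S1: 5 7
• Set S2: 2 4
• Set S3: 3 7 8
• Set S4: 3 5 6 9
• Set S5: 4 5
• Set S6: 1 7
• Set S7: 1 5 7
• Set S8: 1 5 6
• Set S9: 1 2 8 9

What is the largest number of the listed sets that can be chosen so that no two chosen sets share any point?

3

S2, S4, S6 are pairwise disjoint (S2={2,4}; S4={3,5,6,9}; S6={1,7}).
Every remaining set overlaps one of these, and no 4 of the listed sets are pairwise disjoint, so 3 is the maximum.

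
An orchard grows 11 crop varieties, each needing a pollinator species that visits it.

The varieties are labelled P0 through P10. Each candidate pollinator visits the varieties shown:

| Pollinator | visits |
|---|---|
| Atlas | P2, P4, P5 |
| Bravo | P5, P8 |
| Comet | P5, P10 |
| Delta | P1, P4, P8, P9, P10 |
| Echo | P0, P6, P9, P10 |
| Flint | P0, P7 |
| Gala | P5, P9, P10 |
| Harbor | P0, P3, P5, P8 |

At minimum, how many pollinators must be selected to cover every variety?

5

Take {Atlas, Delta, Echo, Flint, Harbor}. Their union is {P0, P1, P2, P3, P4, P5, P6, P7, P8, P9, P10}, which is all 11 varieties.
No 4 of the 8 pollinators cover everything (all 70 combinations miss at least one variety), so 5 is optimal.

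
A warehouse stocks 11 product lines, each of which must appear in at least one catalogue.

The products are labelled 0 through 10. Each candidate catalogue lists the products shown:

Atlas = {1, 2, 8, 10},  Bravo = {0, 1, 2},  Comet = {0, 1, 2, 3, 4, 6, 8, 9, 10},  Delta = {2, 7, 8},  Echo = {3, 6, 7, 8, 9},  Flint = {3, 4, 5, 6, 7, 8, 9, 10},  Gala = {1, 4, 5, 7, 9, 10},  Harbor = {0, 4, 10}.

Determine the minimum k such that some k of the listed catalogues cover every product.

Comet and Flint together: Comet ∪ Flint = {0, 1, 2, 3, 4, 5, 6, 7, 8, 9, 10} — every product is covered.
No single catalogue has all 11 products (the largest, Comet, has 9), so 2 is optimal.

2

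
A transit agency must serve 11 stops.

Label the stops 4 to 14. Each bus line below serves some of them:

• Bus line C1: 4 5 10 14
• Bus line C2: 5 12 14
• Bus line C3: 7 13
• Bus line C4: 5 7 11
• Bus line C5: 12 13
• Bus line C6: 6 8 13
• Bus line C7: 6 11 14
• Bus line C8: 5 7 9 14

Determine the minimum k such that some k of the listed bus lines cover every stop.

Take {C1, C5, C6, C7, C8}. Their union is {4, 5, 6, 7, 8, 9, 10, 11, 12, 13, 14}, which is all 11 stops.
No 4 of the 8 bus lines cover everything (all 70 combinations miss at least one stop), so 5 is optimal.

5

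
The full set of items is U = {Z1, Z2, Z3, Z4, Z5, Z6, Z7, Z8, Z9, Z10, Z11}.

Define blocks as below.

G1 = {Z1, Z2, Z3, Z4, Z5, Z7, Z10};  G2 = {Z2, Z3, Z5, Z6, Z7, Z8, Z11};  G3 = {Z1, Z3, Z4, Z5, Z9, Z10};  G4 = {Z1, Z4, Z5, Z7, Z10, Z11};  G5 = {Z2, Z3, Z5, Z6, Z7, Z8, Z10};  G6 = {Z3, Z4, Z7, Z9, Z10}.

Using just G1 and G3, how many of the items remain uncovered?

Union of G1, G3 = {Z1, Z2, Z3, Z4, Z5, Z7, Z9, Z10}.
Not covered: Z6, Z8, Z11 — 3 items.

3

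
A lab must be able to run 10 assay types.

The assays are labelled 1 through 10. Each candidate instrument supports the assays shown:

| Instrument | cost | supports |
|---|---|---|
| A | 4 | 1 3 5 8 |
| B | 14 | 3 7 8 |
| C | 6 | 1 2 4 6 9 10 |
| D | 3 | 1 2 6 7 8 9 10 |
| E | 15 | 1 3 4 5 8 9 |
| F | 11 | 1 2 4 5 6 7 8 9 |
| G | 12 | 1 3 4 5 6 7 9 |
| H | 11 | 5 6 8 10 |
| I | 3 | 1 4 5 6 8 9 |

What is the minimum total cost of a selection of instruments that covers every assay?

10

A, D, I together cover every assay (A ∪ D ∪ I = {1, 2, 3, 4, 5, 6, 7, 8, 9, 10}); total cost 4 + 3 + 3 = 10.
No covering selection has total cost below 10.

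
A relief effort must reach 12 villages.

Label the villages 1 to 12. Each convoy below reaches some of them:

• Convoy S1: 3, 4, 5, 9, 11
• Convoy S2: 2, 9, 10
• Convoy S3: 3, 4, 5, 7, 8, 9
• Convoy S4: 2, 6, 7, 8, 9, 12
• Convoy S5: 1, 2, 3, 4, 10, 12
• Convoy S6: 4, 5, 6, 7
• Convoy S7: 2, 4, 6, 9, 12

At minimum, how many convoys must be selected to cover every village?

Take {S1, S4, S5}. Their union is {1, 2, 3, 4, 5, 6, 7, 8, 9, 10, 11, 12}, which is all 12 villages.
Only S5 contains 1, so S5 is forced; the remaining 6 villages need at least 2 more convoys (each remaining convoy adds at most 4) — so at least 3 convoys are needed, and 3 is optimal.

3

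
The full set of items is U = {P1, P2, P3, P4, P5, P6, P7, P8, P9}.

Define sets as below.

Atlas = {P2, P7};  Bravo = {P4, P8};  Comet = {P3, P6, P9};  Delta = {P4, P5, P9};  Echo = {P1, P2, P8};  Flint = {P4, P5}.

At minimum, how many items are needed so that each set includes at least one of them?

The 3 items {P2, P3, P4} hit every set.
The sets Atlas, Comet, Flint are pairwise disjoint, so any hitting set needs a separate item for each — at least 3. Hence 3 is optimal.

3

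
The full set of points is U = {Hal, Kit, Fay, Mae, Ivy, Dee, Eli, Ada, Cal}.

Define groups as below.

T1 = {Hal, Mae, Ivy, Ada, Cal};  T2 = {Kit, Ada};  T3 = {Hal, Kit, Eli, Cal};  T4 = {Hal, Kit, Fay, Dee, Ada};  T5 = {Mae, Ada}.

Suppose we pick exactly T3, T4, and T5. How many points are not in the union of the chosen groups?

Union of T3, T4, T5 = {Hal, Kit, Fay, Mae, Dee, Eli, Ada, Cal}.
Not covered: Ivy — 1 point.

1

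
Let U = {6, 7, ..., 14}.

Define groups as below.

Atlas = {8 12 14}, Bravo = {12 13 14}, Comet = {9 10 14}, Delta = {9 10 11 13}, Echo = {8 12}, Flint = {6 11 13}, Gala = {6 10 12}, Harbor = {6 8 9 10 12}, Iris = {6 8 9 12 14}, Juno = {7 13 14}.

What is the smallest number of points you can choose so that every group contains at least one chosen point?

Take H = {8, 10, 13}. Each listed group contains at least one of these, so H is a hitting set of size 3.
The groups Comet, Echo, Flint are pairwise disjoint, so any hitting set needs a separate point for each — at least 3. Hence 3 is optimal.

3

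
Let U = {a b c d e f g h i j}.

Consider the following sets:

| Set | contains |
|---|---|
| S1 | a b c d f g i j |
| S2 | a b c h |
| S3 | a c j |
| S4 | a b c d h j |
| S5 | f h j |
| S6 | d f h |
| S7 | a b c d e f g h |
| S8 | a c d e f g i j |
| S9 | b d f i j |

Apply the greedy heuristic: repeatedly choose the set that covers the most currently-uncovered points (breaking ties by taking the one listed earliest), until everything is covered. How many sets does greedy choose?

Greedy: pick S1 (covers 8 new) → pick S7 (covers 2 new). Total picks: 2.

2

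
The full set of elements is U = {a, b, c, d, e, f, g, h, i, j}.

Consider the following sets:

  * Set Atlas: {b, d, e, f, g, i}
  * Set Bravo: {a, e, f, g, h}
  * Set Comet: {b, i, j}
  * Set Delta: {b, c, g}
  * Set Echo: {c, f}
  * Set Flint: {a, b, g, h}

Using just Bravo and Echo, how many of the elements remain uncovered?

Union of Bravo, Echo = {a, c, e, f, g, h}.
Not covered: b, d, i, j — 4 elements.

4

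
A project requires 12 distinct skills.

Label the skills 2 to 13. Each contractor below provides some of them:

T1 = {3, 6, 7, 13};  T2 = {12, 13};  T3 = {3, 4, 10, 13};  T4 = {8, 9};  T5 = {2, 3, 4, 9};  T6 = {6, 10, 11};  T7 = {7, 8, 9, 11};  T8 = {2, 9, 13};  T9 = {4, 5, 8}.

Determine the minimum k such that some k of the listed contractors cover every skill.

T1 and T2 and T5 and T6 and T9 together: T1 ∪ T2 ∪ T5 ∪ T6 ∪ T9 = {2, 3, 4, 5, 6, 7, 8, 9, 10, 11, 12, 13} — every skill is covered.
No 4 of the 9 contractors cover everything (all 126 combinations miss at least one skill), so 5 is optimal.

5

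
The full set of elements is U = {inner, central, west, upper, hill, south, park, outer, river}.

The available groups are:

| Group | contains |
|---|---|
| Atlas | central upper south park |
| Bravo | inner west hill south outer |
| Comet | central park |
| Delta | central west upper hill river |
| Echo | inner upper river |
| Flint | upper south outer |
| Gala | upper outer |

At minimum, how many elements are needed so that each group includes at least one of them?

The 3 elements {central, upper, south} hit every group.
No choice of 2 elements meets every group, so 3 is the minimum.

3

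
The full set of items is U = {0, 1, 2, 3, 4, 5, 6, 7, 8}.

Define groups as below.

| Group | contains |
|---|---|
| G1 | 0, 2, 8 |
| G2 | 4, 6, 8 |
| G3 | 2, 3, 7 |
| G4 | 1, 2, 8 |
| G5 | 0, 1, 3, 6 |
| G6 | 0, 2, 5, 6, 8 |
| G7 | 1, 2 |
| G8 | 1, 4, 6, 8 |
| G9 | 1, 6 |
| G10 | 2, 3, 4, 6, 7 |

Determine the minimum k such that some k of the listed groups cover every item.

Take {G3, G6, G8}. Their union is {0, 1, 2, 3, 4, 5, 6, 7, 8}, which is all 9 items.
Only G6 contains 5, so G6 is forced; the remaining 4 items need at least 2 more groups (each remaining group adds at most 3) — so at least 3 groups are needed, and 3 is optimal.

3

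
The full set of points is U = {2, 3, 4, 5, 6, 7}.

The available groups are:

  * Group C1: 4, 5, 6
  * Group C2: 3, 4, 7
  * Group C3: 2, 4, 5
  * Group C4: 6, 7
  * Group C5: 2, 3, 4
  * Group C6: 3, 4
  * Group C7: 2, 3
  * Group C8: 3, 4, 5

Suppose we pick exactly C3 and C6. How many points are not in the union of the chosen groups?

2

Union of C3, C6 = {2, 3, 4, 5}.
Not covered: 6, 7 — 2 points.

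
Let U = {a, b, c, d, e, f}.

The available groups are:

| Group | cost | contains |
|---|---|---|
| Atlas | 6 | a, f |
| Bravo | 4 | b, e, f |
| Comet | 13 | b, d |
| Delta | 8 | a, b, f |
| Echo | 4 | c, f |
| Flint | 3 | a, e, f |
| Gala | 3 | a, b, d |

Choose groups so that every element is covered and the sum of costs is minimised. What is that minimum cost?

Echo, Flint, Gala together cover every element (Echo ∪ Flint ∪ Gala = {a, b, c, d, e, f}); total cost 4 + 3 + 3 = 10.
No covering selection has total cost below 10.

10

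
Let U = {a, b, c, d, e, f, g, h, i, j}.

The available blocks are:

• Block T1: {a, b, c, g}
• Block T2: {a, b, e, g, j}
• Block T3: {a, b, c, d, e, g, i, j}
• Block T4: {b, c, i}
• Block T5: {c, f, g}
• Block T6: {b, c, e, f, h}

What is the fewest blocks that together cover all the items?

2

T3 and T6 together: T3 ∪ T6 = {a, b, c, d, e, f, g, h, i, j} — every item is covered.
No single block has all 10 items (the largest, T3, has 8), so 2 is optimal.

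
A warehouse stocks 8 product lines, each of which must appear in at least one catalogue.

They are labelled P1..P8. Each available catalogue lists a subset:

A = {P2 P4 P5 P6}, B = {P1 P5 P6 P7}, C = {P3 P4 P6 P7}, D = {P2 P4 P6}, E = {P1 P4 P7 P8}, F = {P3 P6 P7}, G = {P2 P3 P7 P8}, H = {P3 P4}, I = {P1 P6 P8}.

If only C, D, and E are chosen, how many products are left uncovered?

1

Union of C, D, E = {P1, P2, P3, P4, P6, P7, P8}.
Not covered: P5 — 1 product.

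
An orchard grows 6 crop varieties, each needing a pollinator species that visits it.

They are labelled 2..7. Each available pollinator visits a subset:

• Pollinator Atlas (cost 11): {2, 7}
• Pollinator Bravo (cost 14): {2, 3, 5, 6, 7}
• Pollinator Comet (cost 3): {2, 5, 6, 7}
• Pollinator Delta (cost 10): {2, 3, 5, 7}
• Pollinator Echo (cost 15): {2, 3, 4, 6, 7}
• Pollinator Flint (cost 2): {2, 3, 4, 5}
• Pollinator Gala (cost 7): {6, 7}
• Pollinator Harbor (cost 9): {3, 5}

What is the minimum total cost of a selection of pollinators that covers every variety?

Comet, Flint together cover every variety (Comet ∪ Flint = {2, 3, 4, 5, 6, 7}); total cost 3 + 2 = 5.
No covering selection has total cost below 5.

5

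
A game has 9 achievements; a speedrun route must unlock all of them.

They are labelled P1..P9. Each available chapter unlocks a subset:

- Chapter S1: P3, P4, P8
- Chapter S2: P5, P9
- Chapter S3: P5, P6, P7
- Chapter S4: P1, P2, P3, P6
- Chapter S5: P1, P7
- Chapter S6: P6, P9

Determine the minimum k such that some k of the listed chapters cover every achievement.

Take {S1, S2, S3, S4}. Their union is {P1, P2, P3, P4, P5, P6, P7, P8, P9}, which is all 9 achievements.
Only S4 contains P2, so S4 is forced; the remaining 5 achievements need at least 3 more chapters (each remaining chapter adds at most 2) — so at least 4 chapters are needed, and 4 is optimal.

4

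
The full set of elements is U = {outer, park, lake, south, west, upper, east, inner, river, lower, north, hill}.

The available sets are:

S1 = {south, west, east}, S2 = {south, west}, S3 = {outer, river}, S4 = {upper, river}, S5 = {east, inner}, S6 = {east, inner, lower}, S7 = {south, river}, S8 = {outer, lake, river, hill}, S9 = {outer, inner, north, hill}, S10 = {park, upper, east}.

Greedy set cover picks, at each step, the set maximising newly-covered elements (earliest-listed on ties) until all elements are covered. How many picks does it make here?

5

Greedy: pick S8 (covers 4 new) → pick S1 (covers 3 new) → pick S6 (covers 2 new) → pick S10 (covers 2 new) → pick S9 (covers 1 new). Total picks: 5.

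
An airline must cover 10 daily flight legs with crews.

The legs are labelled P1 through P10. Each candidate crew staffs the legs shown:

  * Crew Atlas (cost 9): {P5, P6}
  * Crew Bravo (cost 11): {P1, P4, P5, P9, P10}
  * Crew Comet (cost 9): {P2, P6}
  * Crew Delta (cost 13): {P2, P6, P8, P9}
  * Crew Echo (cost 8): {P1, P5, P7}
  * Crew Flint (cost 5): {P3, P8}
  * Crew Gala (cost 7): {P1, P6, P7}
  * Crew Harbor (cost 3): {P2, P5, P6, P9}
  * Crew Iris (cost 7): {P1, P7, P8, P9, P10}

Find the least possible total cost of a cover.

Bravo, Flint, Harbor, Iris together cover every leg (Bravo ∪ Flint ∪ Harbor ∪ Iris = {P1, P2, P3, P4, P5, P6, P7, P8, P9, P10}); total cost 11 + 5 + 3 + 7 = 26.
No covering selection has total cost below 26.

26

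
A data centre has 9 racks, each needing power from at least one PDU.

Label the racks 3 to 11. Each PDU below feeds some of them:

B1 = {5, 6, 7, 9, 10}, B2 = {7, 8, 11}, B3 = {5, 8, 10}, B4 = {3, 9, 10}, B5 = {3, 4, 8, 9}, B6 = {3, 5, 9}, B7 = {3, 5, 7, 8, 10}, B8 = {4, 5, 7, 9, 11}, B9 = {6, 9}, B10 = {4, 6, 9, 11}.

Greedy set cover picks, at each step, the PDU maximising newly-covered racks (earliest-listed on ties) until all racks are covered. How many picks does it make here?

3

Greedy: pick B1 (covers 5 new) → pick B5 (covers 3 new) → pick B2 (covers 1 new). Total picks: 3.
(The true minimum cover uses only 2 PDUs, so greedy is not optimal here.)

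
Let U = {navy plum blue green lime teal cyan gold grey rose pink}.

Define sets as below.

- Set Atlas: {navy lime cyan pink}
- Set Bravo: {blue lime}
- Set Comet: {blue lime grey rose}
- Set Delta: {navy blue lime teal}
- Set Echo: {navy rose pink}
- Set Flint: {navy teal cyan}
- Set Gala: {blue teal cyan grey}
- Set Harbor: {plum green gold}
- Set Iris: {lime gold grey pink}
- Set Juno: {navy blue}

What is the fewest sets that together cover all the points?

Echo and Gala and Harbor and Iris together: Echo ∪ Gala ∪ Harbor ∪ Iris = {navy, plum, blue, green, lime, teal, cyan, gold, grey, rose, pink} — every point is covered.
No 3 of the 10 sets cover everything (all 120 combinations miss at least one point), so 4 is optimal.

4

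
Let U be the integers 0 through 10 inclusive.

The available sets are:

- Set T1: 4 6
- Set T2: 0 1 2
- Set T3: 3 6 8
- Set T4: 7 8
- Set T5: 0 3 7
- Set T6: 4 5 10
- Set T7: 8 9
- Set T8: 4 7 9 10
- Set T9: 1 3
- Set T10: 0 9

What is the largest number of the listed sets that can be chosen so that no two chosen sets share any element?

T4, T6, T9, T10 are pairwise disjoint (T4={7,8}; T6={4,5,10}; T9={1,3}; T10={0,9}).
Every remaining set overlaps one of these, and no 5 of the listed sets are pairwise disjoint, so 4 is the maximum.

4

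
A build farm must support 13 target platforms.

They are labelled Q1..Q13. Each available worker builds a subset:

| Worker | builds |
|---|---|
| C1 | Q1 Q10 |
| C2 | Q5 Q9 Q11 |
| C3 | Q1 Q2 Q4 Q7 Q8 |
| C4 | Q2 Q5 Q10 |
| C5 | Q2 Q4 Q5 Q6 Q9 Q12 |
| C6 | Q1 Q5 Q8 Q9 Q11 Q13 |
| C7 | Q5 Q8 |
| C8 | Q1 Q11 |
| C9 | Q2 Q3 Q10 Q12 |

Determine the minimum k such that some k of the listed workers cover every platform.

Take {C3, C5, C6, C9}. Their union is {Q1, Q2, Q3, Q4, Q5, Q6, Q7, Q8, Q9, Q10, Q11, Q12, Q13}, which is all 13 platforms.
No 3 of the 9 workers cover everything (all 84 combinations miss at least one platform), so 4 is optimal.

4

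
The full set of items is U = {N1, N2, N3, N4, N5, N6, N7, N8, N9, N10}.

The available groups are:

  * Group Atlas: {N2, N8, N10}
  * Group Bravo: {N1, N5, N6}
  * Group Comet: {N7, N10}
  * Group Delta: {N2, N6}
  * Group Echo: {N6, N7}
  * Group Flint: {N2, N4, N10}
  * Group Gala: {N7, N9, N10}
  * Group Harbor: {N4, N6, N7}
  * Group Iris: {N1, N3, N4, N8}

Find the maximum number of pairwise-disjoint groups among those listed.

3

Delta, Gala, Iris are pairwise disjoint (Delta={N2,N6}; Gala={N7,N9,N10}; Iris={N1,N3,N4,N8}).
Every remaining group overlaps one of these, and no 4 of the listed groups are pairwise disjoint, so 3 is the maximum.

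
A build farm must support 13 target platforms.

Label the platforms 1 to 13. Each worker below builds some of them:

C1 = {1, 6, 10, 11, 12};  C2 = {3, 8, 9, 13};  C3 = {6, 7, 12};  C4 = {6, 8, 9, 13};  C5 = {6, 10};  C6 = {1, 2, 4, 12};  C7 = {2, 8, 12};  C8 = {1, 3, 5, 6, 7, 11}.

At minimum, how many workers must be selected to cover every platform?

Take {C1, C2, C6, C8}. Their union is {1, 2, 3, 4, 5, 6, 7, 8, 9, 10, 11, 12, 13}, which is all 13 platforms.
Only C8 contains 5, so C8 is forced; the remaining 7 platforms need at least 3 more workers (each remaining worker adds at most 3) — so at least 4 workers are needed, and 4 is optimal.

4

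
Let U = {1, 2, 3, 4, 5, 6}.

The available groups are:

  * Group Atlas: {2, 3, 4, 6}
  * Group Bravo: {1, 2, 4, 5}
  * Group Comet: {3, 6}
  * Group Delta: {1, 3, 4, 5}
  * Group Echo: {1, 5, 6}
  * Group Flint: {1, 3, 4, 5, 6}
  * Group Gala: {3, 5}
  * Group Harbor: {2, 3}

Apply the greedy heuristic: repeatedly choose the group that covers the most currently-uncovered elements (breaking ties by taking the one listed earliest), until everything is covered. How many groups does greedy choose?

2

Greedy: pick Flint (covers 5 new) → pick Atlas (covers 1 new). Total picks: 2.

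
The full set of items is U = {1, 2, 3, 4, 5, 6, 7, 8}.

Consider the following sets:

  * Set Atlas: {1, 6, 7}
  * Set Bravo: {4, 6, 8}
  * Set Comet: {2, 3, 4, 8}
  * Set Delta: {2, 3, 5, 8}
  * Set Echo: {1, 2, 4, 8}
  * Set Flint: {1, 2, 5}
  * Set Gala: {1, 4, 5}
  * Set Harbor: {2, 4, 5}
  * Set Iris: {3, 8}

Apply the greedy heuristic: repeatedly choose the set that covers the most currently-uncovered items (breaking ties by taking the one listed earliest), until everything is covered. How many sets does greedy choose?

3

Greedy: pick Comet (covers 4 new) → pick Atlas (covers 3 new) → pick Delta (covers 1 new). Total picks: 3.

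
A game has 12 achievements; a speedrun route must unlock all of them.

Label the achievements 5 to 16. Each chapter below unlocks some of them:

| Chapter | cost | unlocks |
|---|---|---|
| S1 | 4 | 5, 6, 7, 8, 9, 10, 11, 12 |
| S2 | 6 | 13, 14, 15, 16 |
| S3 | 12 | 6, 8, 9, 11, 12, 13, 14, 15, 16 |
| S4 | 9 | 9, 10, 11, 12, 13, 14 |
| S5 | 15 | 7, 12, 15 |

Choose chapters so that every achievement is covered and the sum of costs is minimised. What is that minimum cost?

S1, S2 together cover every achievement (S1 ∪ S2 = {5, 6, 7, 8, 9, 10, 11, 12, 13, 14, 15, 16}); total cost 4 + 6 = 10.
No covering selection has total cost below 10.

10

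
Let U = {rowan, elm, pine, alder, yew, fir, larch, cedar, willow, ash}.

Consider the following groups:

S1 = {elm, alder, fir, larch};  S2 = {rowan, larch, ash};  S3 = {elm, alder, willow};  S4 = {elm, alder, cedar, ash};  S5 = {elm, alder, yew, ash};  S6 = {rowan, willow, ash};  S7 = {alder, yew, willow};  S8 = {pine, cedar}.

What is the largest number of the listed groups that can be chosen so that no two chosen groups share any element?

S2, S3, S8 are pairwise disjoint (S2={rowan,larch,ash}; S3={elm,alder,willow}; S8={pine,cedar}).
Every remaining group overlaps one of these, and no 4 of the listed groups are pairwise disjoint, so 3 is the maximum.

3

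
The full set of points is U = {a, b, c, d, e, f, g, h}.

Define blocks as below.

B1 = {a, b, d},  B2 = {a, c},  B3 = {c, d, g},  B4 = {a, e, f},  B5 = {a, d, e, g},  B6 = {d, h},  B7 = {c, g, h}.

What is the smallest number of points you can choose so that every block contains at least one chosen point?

3

The 3 points {c, d, f} hit every block.
No choice of 2 points meets every block, so 3 is the minimum.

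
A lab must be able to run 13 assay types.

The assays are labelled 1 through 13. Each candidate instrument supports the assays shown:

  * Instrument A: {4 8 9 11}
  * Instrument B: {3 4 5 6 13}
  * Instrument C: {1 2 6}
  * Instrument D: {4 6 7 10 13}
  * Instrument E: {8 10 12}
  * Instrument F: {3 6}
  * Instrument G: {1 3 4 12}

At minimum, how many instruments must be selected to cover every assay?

Take {A, B, C, D, E}. Their union is {1, 2, 3, 4, 5, 6, 7, 8, 9, 10, 11, 12, 13}, which is all 13 assays.
No 4 of the 7 instruments cover everything (all 35 combinations miss at least one assay), so 5 is optimal.

5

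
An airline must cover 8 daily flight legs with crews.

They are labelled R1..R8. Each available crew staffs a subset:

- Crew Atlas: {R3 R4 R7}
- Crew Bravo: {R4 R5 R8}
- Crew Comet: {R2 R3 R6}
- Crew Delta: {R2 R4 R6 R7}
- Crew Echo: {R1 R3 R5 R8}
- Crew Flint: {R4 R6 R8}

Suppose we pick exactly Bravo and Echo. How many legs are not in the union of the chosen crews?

3

Union of Bravo, Echo = {R1, R3, R4, R5, R8}.
Not covered: R2, R6, R7 — 3 legs.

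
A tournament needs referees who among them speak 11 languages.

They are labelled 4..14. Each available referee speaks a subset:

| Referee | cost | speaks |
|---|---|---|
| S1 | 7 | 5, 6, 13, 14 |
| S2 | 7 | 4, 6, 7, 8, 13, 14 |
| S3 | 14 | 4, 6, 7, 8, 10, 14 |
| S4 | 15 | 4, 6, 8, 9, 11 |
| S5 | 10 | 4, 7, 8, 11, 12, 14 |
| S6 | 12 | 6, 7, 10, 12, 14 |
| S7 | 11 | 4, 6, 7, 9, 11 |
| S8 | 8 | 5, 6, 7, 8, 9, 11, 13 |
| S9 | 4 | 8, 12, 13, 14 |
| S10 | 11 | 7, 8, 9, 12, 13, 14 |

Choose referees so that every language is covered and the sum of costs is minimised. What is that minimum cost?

26

S3, S8, S9 together cover every language (S3 ∪ S8 ∪ S9 = {4, 5, 6, 7, 8, 9, 10, 11, 12, 13, 14}); total cost 14 + 8 + 4 = 26.
The greedy pick S9, S8, S2, S6 costs 31; no covering selection beats 26.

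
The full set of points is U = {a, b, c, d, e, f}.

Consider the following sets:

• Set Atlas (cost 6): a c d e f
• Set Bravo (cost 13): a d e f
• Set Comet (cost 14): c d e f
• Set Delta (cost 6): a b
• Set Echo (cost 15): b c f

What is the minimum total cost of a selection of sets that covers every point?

12

Atlas, Delta together cover every point (Atlas ∪ Delta = {a, b, c, d, e, f}); total cost 6 + 6 = 12.
No covering selection has total cost below 12.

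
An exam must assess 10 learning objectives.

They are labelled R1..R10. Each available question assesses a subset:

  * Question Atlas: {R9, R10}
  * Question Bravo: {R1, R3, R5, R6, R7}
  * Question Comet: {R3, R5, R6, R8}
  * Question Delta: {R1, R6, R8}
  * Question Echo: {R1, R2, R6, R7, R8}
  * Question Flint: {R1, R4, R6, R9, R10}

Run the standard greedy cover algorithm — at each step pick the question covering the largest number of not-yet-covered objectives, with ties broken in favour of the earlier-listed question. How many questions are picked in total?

Greedy: pick Bravo (covers 5 new) → pick Flint (covers 3 new) → pick Echo (covers 2 new). Total picks: 3.

3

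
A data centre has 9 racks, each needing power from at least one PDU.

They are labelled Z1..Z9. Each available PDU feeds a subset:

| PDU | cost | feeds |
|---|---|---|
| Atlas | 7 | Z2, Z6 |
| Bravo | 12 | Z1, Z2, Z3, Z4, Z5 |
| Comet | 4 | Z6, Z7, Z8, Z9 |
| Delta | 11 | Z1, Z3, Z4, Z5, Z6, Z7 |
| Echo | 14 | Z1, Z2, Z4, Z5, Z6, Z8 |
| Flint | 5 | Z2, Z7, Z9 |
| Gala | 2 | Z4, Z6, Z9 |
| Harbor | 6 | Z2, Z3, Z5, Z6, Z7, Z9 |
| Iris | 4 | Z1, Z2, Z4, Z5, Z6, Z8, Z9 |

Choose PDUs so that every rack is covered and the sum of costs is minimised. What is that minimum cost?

10

Harbor, Iris together cover every rack (Harbor ∪ Iris = {Z1, Z2, Z3, Z4, Z5, Z6, Z7, Z8, Z9}); total cost 6 + 4 = 10.
No covering selection has total cost below 10.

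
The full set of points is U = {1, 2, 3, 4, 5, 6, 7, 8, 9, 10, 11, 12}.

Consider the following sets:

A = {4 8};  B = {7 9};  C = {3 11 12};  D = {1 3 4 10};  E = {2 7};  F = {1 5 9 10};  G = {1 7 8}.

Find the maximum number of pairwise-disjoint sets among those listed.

4

A, C, E, F are pairwise disjoint (A={4,8}; C={3,11,12}; E={2,7}; F={1,5,9,10}).
Every remaining set overlaps one of these, and no 5 of the listed sets are pairwise disjoint, so 4 is the maximum.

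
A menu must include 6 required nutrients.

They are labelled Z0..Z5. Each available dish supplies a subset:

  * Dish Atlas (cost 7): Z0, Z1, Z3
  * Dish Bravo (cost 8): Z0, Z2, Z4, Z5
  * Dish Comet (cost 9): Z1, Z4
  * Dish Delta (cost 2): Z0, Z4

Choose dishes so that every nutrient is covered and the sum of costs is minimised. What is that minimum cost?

15

Atlas, Bravo together cover every nutrient (Atlas ∪ Bravo = {Z0, Z1, Z2, Z3, Z4, Z5}); total cost 7 + 8 = 15.
The greedy pick Delta, Atlas, Bravo costs 17; no covering selection beats 15.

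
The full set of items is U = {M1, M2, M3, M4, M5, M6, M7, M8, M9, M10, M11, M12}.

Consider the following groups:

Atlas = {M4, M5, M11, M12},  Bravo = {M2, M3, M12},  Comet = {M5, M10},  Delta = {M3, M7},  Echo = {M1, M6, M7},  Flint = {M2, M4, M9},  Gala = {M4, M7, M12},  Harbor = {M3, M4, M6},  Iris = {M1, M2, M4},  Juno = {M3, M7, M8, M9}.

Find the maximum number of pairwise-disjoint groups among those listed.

3

Comet, Delta, Iris are pairwise disjoint (Comet={M5,M10}; Delta={M3,M7}; Iris={M1,M2,M4}).
Every remaining group overlaps one of these, and no 4 of the listed groups are pairwise disjoint, so 3 is the maximum.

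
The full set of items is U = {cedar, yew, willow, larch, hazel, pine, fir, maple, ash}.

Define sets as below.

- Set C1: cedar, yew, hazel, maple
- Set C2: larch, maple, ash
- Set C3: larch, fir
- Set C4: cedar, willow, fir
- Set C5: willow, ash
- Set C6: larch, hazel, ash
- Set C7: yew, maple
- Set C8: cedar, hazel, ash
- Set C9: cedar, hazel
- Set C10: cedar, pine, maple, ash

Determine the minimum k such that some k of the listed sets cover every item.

C4 and C6 and C7 and C10 together: C4 ∪ C6 ∪ C7 ∪ C10 = {cedar, yew, willow, larch, hazel, pine, fir, maple, ash} — every item is covered.
Only C10 contains pine, so C10 is forced; the remaining 5 items need at least 3 more sets (each remaining set adds at most 2) — so at least 4 sets are needed, and 4 is optimal.

4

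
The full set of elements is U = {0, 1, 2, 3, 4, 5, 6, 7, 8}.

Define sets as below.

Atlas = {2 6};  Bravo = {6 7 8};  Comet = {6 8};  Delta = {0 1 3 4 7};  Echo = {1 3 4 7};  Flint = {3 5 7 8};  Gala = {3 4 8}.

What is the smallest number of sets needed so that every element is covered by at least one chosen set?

3

Atlas and Delta and Flint together: Atlas ∪ Delta ∪ Flint = {0, 1, 2, 3, 4, 5, 6, 7, 8} — every element is covered.
Only Delta contains 0, so Delta is forced; the remaining 4 elements need at least 2 more sets (each remaining set adds at most 2) — so at least 3 sets are needed, and 3 is optimal.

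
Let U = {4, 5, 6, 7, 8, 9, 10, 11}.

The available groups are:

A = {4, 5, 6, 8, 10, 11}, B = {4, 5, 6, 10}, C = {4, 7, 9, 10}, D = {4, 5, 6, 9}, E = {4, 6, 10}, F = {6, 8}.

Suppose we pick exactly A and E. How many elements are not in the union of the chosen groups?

2

Union of A, E = {4, 5, 6, 8, 10, 11}.
Not covered: 7, 9 — 2 elements.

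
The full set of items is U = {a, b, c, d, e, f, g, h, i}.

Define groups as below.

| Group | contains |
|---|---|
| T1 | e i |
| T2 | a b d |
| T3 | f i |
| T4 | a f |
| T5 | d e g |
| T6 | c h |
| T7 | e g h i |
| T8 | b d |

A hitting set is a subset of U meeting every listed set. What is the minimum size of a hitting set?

The 4 items {c, d, e, f} hit every group.
The groups T1, T4, T6, T8 are pairwise disjoint, so any hitting set needs a separate item for each — at least 4. Hence 4 is optimal.

4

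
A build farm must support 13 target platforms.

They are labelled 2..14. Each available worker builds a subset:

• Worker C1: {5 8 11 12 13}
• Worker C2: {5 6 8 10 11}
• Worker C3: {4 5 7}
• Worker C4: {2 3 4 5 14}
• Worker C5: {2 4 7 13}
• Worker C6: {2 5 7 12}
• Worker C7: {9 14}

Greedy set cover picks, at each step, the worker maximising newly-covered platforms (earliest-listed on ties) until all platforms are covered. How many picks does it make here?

5

Greedy: pick C1 (covers 5 new) → pick C4 (covers 4 new) → pick C2 (covers 2 new) → pick C3 (covers 1 new) → pick C7 (covers 1 new). Total picks: 5.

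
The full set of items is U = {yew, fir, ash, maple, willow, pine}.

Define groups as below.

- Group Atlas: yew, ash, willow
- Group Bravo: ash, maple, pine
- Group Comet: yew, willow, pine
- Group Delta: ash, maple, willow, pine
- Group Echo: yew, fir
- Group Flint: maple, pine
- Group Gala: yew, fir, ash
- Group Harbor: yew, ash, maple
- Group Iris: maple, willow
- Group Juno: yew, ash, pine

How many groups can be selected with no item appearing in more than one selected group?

2

Gala, Iris are pairwise disjoint (Gala={yew,fir,ash}; Iris={maple,willow}).
Every remaining group overlaps one of these, and no 3 of the listed groups are pairwise disjoint, so 2 is the maximum.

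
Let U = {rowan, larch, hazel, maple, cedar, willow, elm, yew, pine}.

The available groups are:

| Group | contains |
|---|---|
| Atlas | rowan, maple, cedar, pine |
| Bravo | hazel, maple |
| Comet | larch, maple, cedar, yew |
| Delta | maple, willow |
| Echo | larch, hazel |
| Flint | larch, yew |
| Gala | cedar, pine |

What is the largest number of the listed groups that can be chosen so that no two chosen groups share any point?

Delta, Echo, Gala are pairwise disjoint (Delta={maple,willow}; Echo={larch,hazel}; Gala={cedar,pine}).
Every remaining group overlaps one of these, and no 4 of the listed groups are pairwise disjoint, so 3 is the maximum.

3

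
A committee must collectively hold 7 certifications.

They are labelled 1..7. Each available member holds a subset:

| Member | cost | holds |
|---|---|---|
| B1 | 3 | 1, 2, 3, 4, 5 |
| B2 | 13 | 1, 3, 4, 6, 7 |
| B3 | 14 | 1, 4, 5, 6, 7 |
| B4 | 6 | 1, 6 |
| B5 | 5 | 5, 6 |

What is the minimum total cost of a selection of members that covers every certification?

B1, B2 together cover every certification (B1 ∪ B2 = {1, 2, 3, 4, 5, 6, 7}); total cost 3 + 13 = 16.
The greedy pick B1, B5, B2 costs 21; no covering selection beats 16.

16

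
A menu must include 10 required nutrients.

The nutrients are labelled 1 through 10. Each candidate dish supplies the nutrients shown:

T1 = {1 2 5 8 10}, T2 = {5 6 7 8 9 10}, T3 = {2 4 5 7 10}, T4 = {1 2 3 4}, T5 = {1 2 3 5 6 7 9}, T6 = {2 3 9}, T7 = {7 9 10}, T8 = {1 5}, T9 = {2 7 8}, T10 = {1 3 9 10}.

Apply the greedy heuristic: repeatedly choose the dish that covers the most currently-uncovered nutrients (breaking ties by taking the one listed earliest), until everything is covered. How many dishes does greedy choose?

Greedy: pick T5 (covers 7 new) → pick T1 (covers 2 new) → pick T3 (covers 1 new). Total picks: 3.
(The true minimum cover uses only 2 dishes, so greedy is not optimal here.)

3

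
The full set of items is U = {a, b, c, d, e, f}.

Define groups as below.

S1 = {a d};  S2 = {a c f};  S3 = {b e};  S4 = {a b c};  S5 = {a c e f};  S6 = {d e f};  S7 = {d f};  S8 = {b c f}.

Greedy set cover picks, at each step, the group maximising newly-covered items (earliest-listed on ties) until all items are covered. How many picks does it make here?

3

Greedy: pick S5 (covers 4 new) → pick S1 (covers 1 new) → pick S3 (covers 1 new). Total picks: 3.
(The true minimum cover uses only 2 groups, so greedy is not optimal here.)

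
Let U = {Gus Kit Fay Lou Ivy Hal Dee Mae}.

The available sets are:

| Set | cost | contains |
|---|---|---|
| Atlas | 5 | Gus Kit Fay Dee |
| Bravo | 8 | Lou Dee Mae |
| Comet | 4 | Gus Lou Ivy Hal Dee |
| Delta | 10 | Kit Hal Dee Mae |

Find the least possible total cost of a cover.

Atlas, Bravo, Comet together cover every item (Atlas ∪ Bravo ∪ Comet = {Gus, Kit, Fay, Lou, Ivy, Hal, Dee, Mae}); total cost 5 + 8 + 4 = 17.
No covering selection has total cost below 17.

17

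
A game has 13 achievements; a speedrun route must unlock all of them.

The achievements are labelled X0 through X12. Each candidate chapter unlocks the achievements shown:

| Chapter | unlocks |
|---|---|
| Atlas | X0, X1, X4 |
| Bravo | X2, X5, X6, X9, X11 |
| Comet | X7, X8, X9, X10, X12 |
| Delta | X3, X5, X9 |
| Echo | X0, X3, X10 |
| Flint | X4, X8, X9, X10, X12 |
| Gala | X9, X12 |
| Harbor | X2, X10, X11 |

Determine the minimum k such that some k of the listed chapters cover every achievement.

4

Atlas and Bravo and Comet and Echo together: Atlas ∪ Bravo ∪ Comet ∪ Echo = {X0, X1, X2, X3, X4, X5, X6, X7, X8, X9, X10, X11, X12} — every achievement is covered.
No 3 of the 8 chapters cover everything (all 56 combinations miss at least one achievement), so 4 is optimal.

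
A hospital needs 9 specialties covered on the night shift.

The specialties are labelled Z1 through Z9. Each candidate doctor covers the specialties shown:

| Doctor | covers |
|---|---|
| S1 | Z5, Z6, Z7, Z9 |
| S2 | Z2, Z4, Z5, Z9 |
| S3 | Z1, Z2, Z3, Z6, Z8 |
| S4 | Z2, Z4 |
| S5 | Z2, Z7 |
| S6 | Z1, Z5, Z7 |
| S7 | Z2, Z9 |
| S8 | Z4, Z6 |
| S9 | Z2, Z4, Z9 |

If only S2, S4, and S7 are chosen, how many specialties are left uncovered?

5

Union of S2, S4, S7 = {Z2, Z4, Z5, Z9}.
Not covered: Z1, Z3, Z6, Z7, Z8 — 5 specialties.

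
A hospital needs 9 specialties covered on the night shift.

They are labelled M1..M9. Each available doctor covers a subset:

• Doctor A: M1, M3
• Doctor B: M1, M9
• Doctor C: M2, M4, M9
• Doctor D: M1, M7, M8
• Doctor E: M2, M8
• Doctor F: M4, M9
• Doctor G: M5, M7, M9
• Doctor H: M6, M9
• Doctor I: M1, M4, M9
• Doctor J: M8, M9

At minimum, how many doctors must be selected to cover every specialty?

Take {A, C, D, G, H}. Their union is {M1, M2, M3, M4, M5, M6, M7, M8, M9}, which is all 9 specialties.
No 4 of the 10 doctors cover everything (all 210 combinations miss at least one specialty), so 5 is optimal.

5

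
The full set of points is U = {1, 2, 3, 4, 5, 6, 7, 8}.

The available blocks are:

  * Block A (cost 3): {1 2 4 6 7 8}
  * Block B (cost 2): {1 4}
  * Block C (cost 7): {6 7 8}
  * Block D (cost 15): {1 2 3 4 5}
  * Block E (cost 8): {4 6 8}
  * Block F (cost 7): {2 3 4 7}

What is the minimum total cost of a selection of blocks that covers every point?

18

A, D together cover every point (A ∪ D = {1, 2, 3, 4, 5, 6, 7, 8}); total cost 3 + 15 = 18.
The greedy pick A, F, D costs 25; no covering selection beats 18.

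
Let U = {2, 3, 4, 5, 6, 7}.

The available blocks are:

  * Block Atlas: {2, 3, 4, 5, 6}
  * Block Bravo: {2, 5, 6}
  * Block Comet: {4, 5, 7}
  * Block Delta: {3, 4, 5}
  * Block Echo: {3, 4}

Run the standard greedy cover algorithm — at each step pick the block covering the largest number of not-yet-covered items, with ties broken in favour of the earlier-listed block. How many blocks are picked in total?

2

Greedy: pick Atlas (covers 5 new) → pick Comet (covers 1 new). Total picks: 2.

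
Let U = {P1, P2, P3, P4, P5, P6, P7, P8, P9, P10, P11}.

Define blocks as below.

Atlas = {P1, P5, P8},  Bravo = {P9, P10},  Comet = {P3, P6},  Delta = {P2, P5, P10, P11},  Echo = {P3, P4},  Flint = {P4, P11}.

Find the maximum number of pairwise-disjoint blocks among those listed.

4

Atlas, Bravo, Comet, Flint are pairwise disjoint (Atlas={P1,P5,P8}; Bravo={P9,P10}; Comet={P3,P6}; Flint={P4,P11}).
Every remaining block overlaps one of these, and no 5 of the listed blocks are pairwise disjoint, so 4 is the maximum.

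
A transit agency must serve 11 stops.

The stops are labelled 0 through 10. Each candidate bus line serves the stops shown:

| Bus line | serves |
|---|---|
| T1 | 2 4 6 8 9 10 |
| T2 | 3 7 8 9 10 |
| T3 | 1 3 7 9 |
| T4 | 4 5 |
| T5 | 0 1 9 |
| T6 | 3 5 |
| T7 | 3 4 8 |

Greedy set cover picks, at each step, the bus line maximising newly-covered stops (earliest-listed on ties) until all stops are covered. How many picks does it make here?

4

Greedy: pick T1 (covers 6 new) → pick T3 (covers 3 new) → pick T4 (covers 1 new) → pick T5 (covers 1 new). Total picks: 4.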